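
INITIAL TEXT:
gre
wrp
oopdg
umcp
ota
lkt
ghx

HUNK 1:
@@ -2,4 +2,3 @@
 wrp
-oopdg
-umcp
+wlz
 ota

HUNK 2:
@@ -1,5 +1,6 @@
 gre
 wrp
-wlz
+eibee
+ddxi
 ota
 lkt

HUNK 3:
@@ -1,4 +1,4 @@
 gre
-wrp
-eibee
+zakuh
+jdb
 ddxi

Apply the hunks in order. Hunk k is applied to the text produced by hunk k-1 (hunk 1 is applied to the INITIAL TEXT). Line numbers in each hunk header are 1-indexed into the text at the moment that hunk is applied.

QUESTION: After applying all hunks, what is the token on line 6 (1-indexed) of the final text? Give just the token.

Answer: lkt

Derivation:
Hunk 1: at line 2 remove [oopdg,umcp] add [wlz] -> 6 lines: gre wrp wlz ota lkt ghx
Hunk 2: at line 1 remove [wlz] add [eibee,ddxi] -> 7 lines: gre wrp eibee ddxi ota lkt ghx
Hunk 3: at line 1 remove [wrp,eibee] add [zakuh,jdb] -> 7 lines: gre zakuh jdb ddxi ota lkt ghx
Final line 6: lkt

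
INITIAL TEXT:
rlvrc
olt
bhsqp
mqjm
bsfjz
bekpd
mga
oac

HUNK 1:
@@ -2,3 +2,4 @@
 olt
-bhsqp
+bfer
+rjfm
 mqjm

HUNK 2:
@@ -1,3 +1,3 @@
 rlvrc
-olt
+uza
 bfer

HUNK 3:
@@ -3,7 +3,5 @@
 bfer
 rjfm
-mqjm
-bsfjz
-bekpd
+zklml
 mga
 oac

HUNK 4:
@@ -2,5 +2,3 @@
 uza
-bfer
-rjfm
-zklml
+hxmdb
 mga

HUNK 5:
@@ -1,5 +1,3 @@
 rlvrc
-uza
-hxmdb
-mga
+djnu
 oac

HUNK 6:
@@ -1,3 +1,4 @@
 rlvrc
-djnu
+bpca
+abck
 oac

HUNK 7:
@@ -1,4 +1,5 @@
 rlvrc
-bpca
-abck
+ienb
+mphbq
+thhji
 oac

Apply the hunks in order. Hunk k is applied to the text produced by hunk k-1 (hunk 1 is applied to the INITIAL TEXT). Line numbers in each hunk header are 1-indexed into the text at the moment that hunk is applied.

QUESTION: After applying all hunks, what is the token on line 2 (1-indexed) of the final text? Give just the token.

Hunk 1: at line 2 remove [bhsqp] add [bfer,rjfm] -> 9 lines: rlvrc olt bfer rjfm mqjm bsfjz bekpd mga oac
Hunk 2: at line 1 remove [olt] add [uza] -> 9 lines: rlvrc uza bfer rjfm mqjm bsfjz bekpd mga oac
Hunk 3: at line 3 remove [mqjm,bsfjz,bekpd] add [zklml] -> 7 lines: rlvrc uza bfer rjfm zklml mga oac
Hunk 4: at line 2 remove [bfer,rjfm,zklml] add [hxmdb] -> 5 lines: rlvrc uza hxmdb mga oac
Hunk 5: at line 1 remove [uza,hxmdb,mga] add [djnu] -> 3 lines: rlvrc djnu oac
Hunk 6: at line 1 remove [djnu] add [bpca,abck] -> 4 lines: rlvrc bpca abck oac
Hunk 7: at line 1 remove [bpca,abck] add [ienb,mphbq,thhji] -> 5 lines: rlvrc ienb mphbq thhji oac
Final line 2: ienb

Answer: ienb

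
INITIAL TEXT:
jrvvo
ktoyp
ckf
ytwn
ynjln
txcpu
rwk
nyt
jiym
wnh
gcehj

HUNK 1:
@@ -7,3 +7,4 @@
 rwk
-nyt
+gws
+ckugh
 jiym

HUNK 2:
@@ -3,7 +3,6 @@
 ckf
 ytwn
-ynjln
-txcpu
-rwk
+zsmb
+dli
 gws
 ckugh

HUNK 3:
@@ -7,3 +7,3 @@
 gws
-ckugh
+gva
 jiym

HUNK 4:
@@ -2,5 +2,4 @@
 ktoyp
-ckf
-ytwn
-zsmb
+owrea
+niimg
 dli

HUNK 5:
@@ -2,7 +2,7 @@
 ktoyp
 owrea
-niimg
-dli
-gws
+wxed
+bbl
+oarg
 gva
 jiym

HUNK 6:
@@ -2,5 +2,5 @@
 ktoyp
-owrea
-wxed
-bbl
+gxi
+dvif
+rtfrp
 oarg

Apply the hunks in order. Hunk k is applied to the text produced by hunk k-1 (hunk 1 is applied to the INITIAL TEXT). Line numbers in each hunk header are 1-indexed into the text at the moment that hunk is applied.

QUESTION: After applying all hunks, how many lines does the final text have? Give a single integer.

Hunk 1: at line 7 remove [nyt] add [gws,ckugh] -> 12 lines: jrvvo ktoyp ckf ytwn ynjln txcpu rwk gws ckugh jiym wnh gcehj
Hunk 2: at line 3 remove [ynjln,txcpu,rwk] add [zsmb,dli] -> 11 lines: jrvvo ktoyp ckf ytwn zsmb dli gws ckugh jiym wnh gcehj
Hunk 3: at line 7 remove [ckugh] add [gva] -> 11 lines: jrvvo ktoyp ckf ytwn zsmb dli gws gva jiym wnh gcehj
Hunk 4: at line 2 remove [ckf,ytwn,zsmb] add [owrea,niimg] -> 10 lines: jrvvo ktoyp owrea niimg dli gws gva jiym wnh gcehj
Hunk 5: at line 2 remove [niimg,dli,gws] add [wxed,bbl,oarg] -> 10 lines: jrvvo ktoyp owrea wxed bbl oarg gva jiym wnh gcehj
Hunk 6: at line 2 remove [owrea,wxed,bbl] add [gxi,dvif,rtfrp] -> 10 lines: jrvvo ktoyp gxi dvif rtfrp oarg gva jiym wnh gcehj
Final line count: 10

Answer: 10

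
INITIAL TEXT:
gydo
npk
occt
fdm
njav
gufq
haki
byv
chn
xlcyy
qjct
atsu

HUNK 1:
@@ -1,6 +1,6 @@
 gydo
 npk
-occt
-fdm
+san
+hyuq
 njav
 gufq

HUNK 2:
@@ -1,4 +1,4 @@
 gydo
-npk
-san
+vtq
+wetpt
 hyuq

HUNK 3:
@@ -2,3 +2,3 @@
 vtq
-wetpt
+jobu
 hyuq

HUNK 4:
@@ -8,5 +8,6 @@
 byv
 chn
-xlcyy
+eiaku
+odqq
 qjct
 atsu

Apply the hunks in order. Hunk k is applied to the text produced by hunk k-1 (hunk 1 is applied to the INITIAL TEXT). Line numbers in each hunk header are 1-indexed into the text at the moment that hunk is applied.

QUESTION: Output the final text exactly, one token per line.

Hunk 1: at line 1 remove [occt,fdm] add [san,hyuq] -> 12 lines: gydo npk san hyuq njav gufq haki byv chn xlcyy qjct atsu
Hunk 2: at line 1 remove [npk,san] add [vtq,wetpt] -> 12 lines: gydo vtq wetpt hyuq njav gufq haki byv chn xlcyy qjct atsu
Hunk 3: at line 2 remove [wetpt] add [jobu] -> 12 lines: gydo vtq jobu hyuq njav gufq haki byv chn xlcyy qjct atsu
Hunk 4: at line 8 remove [xlcyy] add [eiaku,odqq] -> 13 lines: gydo vtq jobu hyuq njav gufq haki byv chn eiaku odqq qjct atsu

Answer: gydo
vtq
jobu
hyuq
njav
gufq
haki
byv
chn
eiaku
odqq
qjct
atsu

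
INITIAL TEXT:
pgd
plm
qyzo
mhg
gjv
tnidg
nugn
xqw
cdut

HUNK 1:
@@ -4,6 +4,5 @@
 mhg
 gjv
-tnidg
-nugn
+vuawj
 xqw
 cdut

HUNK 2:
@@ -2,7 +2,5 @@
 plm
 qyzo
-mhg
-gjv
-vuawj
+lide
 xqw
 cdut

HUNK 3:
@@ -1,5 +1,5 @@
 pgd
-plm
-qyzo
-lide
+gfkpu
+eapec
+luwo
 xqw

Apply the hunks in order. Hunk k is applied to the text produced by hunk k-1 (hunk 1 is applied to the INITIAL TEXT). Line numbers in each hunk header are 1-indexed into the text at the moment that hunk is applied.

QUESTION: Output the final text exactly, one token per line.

Answer: pgd
gfkpu
eapec
luwo
xqw
cdut

Derivation:
Hunk 1: at line 4 remove [tnidg,nugn] add [vuawj] -> 8 lines: pgd plm qyzo mhg gjv vuawj xqw cdut
Hunk 2: at line 2 remove [mhg,gjv,vuawj] add [lide] -> 6 lines: pgd plm qyzo lide xqw cdut
Hunk 3: at line 1 remove [plm,qyzo,lide] add [gfkpu,eapec,luwo] -> 6 lines: pgd gfkpu eapec luwo xqw cdut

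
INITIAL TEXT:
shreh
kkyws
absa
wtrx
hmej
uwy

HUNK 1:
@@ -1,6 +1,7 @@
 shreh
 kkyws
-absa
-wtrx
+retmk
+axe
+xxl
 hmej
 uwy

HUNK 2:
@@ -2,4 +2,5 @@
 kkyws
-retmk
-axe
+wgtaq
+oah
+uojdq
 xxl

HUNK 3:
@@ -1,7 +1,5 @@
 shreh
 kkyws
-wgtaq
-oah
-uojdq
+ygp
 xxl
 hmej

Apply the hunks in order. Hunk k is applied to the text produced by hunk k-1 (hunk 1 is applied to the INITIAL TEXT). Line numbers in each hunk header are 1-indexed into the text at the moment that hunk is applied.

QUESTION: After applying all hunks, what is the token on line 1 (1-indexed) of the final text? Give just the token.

Hunk 1: at line 1 remove [absa,wtrx] add [retmk,axe,xxl] -> 7 lines: shreh kkyws retmk axe xxl hmej uwy
Hunk 2: at line 2 remove [retmk,axe] add [wgtaq,oah,uojdq] -> 8 lines: shreh kkyws wgtaq oah uojdq xxl hmej uwy
Hunk 3: at line 1 remove [wgtaq,oah,uojdq] add [ygp] -> 6 lines: shreh kkyws ygp xxl hmej uwy
Final line 1: shreh

Answer: shreh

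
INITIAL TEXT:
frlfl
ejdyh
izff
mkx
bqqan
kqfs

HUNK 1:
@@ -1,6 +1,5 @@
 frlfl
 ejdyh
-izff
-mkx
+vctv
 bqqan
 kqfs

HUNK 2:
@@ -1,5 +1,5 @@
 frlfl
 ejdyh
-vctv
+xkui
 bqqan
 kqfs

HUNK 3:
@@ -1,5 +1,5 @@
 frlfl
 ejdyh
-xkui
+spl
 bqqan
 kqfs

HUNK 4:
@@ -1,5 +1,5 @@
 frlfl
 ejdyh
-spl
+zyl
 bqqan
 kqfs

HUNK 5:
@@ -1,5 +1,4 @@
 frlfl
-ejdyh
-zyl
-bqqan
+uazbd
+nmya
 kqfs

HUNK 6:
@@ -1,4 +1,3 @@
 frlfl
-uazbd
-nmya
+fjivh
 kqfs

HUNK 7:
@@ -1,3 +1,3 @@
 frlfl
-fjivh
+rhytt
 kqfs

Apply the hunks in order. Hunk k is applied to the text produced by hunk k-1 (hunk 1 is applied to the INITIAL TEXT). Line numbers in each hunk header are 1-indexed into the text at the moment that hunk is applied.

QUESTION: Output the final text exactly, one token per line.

Answer: frlfl
rhytt
kqfs

Derivation:
Hunk 1: at line 1 remove [izff,mkx] add [vctv] -> 5 lines: frlfl ejdyh vctv bqqan kqfs
Hunk 2: at line 1 remove [vctv] add [xkui] -> 5 lines: frlfl ejdyh xkui bqqan kqfs
Hunk 3: at line 1 remove [xkui] add [spl] -> 5 lines: frlfl ejdyh spl bqqan kqfs
Hunk 4: at line 1 remove [spl] add [zyl] -> 5 lines: frlfl ejdyh zyl bqqan kqfs
Hunk 5: at line 1 remove [ejdyh,zyl,bqqan] add [uazbd,nmya] -> 4 lines: frlfl uazbd nmya kqfs
Hunk 6: at line 1 remove [uazbd,nmya] add [fjivh] -> 3 lines: frlfl fjivh kqfs
Hunk 7: at line 1 remove [fjivh] add [rhytt] -> 3 lines: frlfl rhytt kqfs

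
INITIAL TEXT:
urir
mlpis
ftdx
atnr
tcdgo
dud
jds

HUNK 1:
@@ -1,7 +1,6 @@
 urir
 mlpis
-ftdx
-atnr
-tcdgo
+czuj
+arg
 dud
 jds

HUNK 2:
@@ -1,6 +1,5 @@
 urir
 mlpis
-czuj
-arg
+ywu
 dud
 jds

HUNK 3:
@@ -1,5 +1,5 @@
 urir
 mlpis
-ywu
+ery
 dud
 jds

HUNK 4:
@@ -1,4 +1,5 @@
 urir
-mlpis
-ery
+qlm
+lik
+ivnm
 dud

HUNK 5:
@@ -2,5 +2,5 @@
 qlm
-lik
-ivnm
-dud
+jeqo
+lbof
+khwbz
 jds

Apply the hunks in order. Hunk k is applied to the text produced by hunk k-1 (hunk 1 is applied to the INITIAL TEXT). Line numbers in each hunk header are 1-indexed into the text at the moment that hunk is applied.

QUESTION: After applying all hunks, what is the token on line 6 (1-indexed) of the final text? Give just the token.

Answer: jds

Derivation:
Hunk 1: at line 1 remove [ftdx,atnr,tcdgo] add [czuj,arg] -> 6 lines: urir mlpis czuj arg dud jds
Hunk 2: at line 1 remove [czuj,arg] add [ywu] -> 5 lines: urir mlpis ywu dud jds
Hunk 3: at line 1 remove [ywu] add [ery] -> 5 lines: urir mlpis ery dud jds
Hunk 4: at line 1 remove [mlpis,ery] add [qlm,lik,ivnm] -> 6 lines: urir qlm lik ivnm dud jds
Hunk 5: at line 2 remove [lik,ivnm,dud] add [jeqo,lbof,khwbz] -> 6 lines: urir qlm jeqo lbof khwbz jds
Final line 6: jds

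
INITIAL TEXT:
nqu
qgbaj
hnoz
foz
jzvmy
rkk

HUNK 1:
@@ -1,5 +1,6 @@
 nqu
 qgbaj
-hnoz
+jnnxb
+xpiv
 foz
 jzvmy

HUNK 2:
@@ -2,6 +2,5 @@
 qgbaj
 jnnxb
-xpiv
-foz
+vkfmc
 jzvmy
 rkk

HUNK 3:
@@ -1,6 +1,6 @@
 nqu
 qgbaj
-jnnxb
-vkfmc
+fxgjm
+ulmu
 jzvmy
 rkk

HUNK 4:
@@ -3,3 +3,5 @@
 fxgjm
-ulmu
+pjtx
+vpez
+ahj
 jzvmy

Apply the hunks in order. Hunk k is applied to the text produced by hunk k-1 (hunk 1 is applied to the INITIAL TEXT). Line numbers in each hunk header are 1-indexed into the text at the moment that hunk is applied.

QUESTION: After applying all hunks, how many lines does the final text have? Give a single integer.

Hunk 1: at line 1 remove [hnoz] add [jnnxb,xpiv] -> 7 lines: nqu qgbaj jnnxb xpiv foz jzvmy rkk
Hunk 2: at line 2 remove [xpiv,foz] add [vkfmc] -> 6 lines: nqu qgbaj jnnxb vkfmc jzvmy rkk
Hunk 3: at line 1 remove [jnnxb,vkfmc] add [fxgjm,ulmu] -> 6 lines: nqu qgbaj fxgjm ulmu jzvmy rkk
Hunk 4: at line 3 remove [ulmu] add [pjtx,vpez,ahj] -> 8 lines: nqu qgbaj fxgjm pjtx vpez ahj jzvmy rkk
Final line count: 8

Answer: 8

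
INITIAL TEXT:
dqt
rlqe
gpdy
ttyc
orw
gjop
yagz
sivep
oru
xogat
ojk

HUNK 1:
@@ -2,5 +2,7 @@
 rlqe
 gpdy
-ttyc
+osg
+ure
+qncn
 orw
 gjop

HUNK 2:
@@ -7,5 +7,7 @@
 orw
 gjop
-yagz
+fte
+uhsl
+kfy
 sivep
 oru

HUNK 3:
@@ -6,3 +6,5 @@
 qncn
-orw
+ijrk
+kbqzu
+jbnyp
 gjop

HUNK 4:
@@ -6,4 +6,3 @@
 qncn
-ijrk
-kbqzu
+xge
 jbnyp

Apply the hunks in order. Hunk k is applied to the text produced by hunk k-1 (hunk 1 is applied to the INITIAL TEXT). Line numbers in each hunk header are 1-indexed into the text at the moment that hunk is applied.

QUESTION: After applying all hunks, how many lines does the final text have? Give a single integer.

Answer: 16

Derivation:
Hunk 1: at line 2 remove [ttyc] add [osg,ure,qncn] -> 13 lines: dqt rlqe gpdy osg ure qncn orw gjop yagz sivep oru xogat ojk
Hunk 2: at line 7 remove [yagz] add [fte,uhsl,kfy] -> 15 lines: dqt rlqe gpdy osg ure qncn orw gjop fte uhsl kfy sivep oru xogat ojk
Hunk 3: at line 6 remove [orw] add [ijrk,kbqzu,jbnyp] -> 17 lines: dqt rlqe gpdy osg ure qncn ijrk kbqzu jbnyp gjop fte uhsl kfy sivep oru xogat ojk
Hunk 4: at line 6 remove [ijrk,kbqzu] add [xge] -> 16 lines: dqt rlqe gpdy osg ure qncn xge jbnyp gjop fte uhsl kfy sivep oru xogat ojk
Final line count: 16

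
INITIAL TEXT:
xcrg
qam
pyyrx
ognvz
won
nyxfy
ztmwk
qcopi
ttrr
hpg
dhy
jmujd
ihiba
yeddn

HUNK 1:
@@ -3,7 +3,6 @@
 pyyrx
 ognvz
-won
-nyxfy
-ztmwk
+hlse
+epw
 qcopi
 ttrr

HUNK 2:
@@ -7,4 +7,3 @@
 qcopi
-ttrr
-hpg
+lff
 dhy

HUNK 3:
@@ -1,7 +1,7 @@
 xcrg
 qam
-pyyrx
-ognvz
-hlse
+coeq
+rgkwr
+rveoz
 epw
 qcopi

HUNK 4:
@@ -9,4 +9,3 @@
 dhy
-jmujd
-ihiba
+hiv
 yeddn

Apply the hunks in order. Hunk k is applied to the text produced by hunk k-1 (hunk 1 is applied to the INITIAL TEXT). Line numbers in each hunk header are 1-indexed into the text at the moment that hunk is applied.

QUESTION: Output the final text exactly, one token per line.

Answer: xcrg
qam
coeq
rgkwr
rveoz
epw
qcopi
lff
dhy
hiv
yeddn

Derivation:
Hunk 1: at line 3 remove [won,nyxfy,ztmwk] add [hlse,epw] -> 13 lines: xcrg qam pyyrx ognvz hlse epw qcopi ttrr hpg dhy jmujd ihiba yeddn
Hunk 2: at line 7 remove [ttrr,hpg] add [lff] -> 12 lines: xcrg qam pyyrx ognvz hlse epw qcopi lff dhy jmujd ihiba yeddn
Hunk 3: at line 1 remove [pyyrx,ognvz,hlse] add [coeq,rgkwr,rveoz] -> 12 lines: xcrg qam coeq rgkwr rveoz epw qcopi lff dhy jmujd ihiba yeddn
Hunk 4: at line 9 remove [jmujd,ihiba] add [hiv] -> 11 lines: xcrg qam coeq rgkwr rveoz epw qcopi lff dhy hiv yeddn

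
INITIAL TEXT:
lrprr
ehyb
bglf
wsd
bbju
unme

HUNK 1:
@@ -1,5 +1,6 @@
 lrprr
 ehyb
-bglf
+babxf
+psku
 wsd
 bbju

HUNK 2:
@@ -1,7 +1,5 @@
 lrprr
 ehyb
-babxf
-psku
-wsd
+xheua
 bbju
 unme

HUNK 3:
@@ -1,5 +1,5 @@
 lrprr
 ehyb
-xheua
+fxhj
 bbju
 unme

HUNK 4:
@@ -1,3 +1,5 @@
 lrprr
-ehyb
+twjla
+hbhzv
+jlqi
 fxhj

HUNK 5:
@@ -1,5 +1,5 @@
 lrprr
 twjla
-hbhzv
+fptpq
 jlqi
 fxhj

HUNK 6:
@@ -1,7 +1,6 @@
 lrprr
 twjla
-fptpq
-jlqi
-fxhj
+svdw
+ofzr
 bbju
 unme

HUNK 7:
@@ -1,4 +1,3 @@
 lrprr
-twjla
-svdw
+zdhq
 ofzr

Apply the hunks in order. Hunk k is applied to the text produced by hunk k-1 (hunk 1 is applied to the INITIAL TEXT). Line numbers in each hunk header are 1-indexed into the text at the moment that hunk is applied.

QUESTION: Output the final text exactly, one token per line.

Hunk 1: at line 1 remove [bglf] add [babxf,psku] -> 7 lines: lrprr ehyb babxf psku wsd bbju unme
Hunk 2: at line 1 remove [babxf,psku,wsd] add [xheua] -> 5 lines: lrprr ehyb xheua bbju unme
Hunk 3: at line 1 remove [xheua] add [fxhj] -> 5 lines: lrprr ehyb fxhj bbju unme
Hunk 4: at line 1 remove [ehyb] add [twjla,hbhzv,jlqi] -> 7 lines: lrprr twjla hbhzv jlqi fxhj bbju unme
Hunk 5: at line 1 remove [hbhzv] add [fptpq] -> 7 lines: lrprr twjla fptpq jlqi fxhj bbju unme
Hunk 6: at line 1 remove [fptpq,jlqi,fxhj] add [svdw,ofzr] -> 6 lines: lrprr twjla svdw ofzr bbju unme
Hunk 7: at line 1 remove [twjla,svdw] add [zdhq] -> 5 lines: lrprr zdhq ofzr bbju unme

Answer: lrprr
zdhq
ofzr
bbju
unme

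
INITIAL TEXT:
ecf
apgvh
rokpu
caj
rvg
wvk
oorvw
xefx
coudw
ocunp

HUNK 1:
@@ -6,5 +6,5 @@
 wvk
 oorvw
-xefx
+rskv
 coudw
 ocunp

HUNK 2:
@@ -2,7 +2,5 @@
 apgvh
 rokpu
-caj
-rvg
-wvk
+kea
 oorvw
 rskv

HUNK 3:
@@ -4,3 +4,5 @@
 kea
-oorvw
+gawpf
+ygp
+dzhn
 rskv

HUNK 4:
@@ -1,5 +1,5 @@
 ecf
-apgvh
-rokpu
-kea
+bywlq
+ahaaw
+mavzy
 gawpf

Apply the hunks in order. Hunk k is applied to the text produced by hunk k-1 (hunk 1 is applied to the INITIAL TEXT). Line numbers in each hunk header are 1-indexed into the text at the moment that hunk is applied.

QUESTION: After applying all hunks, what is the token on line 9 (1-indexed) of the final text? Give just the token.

Hunk 1: at line 6 remove [xefx] add [rskv] -> 10 lines: ecf apgvh rokpu caj rvg wvk oorvw rskv coudw ocunp
Hunk 2: at line 2 remove [caj,rvg,wvk] add [kea] -> 8 lines: ecf apgvh rokpu kea oorvw rskv coudw ocunp
Hunk 3: at line 4 remove [oorvw] add [gawpf,ygp,dzhn] -> 10 lines: ecf apgvh rokpu kea gawpf ygp dzhn rskv coudw ocunp
Hunk 4: at line 1 remove [apgvh,rokpu,kea] add [bywlq,ahaaw,mavzy] -> 10 lines: ecf bywlq ahaaw mavzy gawpf ygp dzhn rskv coudw ocunp
Final line 9: coudw

Answer: coudw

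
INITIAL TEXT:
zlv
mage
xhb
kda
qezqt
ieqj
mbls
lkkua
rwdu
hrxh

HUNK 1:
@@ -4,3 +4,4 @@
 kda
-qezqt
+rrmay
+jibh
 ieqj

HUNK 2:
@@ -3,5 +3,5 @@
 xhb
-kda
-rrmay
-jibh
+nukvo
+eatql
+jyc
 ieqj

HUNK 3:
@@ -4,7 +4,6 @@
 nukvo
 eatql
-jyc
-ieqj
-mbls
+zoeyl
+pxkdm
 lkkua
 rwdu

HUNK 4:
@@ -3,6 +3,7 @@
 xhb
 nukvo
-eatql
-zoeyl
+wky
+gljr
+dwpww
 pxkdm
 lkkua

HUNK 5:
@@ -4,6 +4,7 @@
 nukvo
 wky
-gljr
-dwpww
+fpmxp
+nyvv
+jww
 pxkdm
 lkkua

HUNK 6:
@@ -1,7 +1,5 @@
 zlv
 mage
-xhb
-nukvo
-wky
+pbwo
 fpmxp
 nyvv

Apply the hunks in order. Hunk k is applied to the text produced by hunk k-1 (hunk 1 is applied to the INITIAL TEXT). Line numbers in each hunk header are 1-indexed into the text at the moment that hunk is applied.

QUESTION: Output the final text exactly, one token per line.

Answer: zlv
mage
pbwo
fpmxp
nyvv
jww
pxkdm
lkkua
rwdu
hrxh

Derivation:
Hunk 1: at line 4 remove [qezqt] add [rrmay,jibh] -> 11 lines: zlv mage xhb kda rrmay jibh ieqj mbls lkkua rwdu hrxh
Hunk 2: at line 3 remove [kda,rrmay,jibh] add [nukvo,eatql,jyc] -> 11 lines: zlv mage xhb nukvo eatql jyc ieqj mbls lkkua rwdu hrxh
Hunk 3: at line 4 remove [jyc,ieqj,mbls] add [zoeyl,pxkdm] -> 10 lines: zlv mage xhb nukvo eatql zoeyl pxkdm lkkua rwdu hrxh
Hunk 4: at line 3 remove [eatql,zoeyl] add [wky,gljr,dwpww] -> 11 lines: zlv mage xhb nukvo wky gljr dwpww pxkdm lkkua rwdu hrxh
Hunk 5: at line 4 remove [gljr,dwpww] add [fpmxp,nyvv,jww] -> 12 lines: zlv mage xhb nukvo wky fpmxp nyvv jww pxkdm lkkua rwdu hrxh
Hunk 6: at line 1 remove [xhb,nukvo,wky] add [pbwo] -> 10 lines: zlv mage pbwo fpmxp nyvv jww pxkdm lkkua rwdu hrxh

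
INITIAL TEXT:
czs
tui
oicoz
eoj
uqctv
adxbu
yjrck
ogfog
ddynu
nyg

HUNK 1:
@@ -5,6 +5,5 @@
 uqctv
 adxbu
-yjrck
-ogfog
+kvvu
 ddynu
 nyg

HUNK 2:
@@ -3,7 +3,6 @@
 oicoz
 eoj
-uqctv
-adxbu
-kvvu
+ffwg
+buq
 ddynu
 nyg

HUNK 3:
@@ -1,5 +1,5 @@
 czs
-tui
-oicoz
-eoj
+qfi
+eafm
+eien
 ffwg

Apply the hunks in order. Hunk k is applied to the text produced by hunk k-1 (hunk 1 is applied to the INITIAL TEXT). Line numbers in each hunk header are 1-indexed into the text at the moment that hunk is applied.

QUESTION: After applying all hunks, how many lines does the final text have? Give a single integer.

Hunk 1: at line 5 remove [yjrck,ogfog] add [kvvu] -> 9 lines: czs tui oicoz eoj uqctv adxbu kvvu ddynu nyg
Hunk 2: at line 3 remove [uqctv,adxbu,kvvu] add [ffwg,buq] -> 8 lines: czs tui oicoz eoj ffwg buq ddynu nyg
Hunk 3: at line 1 remove [tui,oicoz,eoj] add [qfi,eafm,eien] -> 8 lines: czs qfi eafm eien ffwg buq ddynu nyg
Final line count: 8

Answer: 8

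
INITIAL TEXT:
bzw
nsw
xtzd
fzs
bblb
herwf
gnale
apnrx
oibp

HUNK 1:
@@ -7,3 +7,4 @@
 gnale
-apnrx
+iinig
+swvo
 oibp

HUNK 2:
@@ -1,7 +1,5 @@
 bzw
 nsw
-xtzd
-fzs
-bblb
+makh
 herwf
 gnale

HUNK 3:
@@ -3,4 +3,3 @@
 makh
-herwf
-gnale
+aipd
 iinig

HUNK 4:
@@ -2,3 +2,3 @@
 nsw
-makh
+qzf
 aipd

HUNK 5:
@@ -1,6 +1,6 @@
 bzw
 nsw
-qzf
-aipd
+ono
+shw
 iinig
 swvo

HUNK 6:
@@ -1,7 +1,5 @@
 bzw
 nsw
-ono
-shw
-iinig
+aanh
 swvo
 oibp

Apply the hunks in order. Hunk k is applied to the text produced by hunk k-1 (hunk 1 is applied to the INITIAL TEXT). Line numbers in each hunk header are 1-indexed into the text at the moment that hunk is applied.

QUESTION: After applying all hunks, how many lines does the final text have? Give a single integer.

Hunk 1: at line 7 remove [apnrx] add [iinig,swvo] -> 10 lines: bzw nsw xtzd fzs bblb herwf gnale iinig swvo oibp
Hunk 2: at line 1 remove [xtzd,fzs,bblb] add [makh] -> 8 lines: bzw nsw makh herwf gnale iinig swvo oibp
Hunk 3: at line 3 remove [herwf,gnale] add [aipd] -> 7 lines: bzw nsw makh aipd iinig swvo oibp
Hunk 4: at line 2 remove [makh] add [qzf] -> 7 lines: bzw nsw qzf aipd iinig swvo oibp
Hunk 5: at line 1 remove [qzf,aipd] add [ono,shw] -> 7 lines: bzw nsw ono shw iinig swvo oibp
Hunk 6: at line 1 remove [ono,shw,iinig] add [aanh] -> 5 lines: bzw nsw aanh swvo oibp
Final line count: 5

Answer: 5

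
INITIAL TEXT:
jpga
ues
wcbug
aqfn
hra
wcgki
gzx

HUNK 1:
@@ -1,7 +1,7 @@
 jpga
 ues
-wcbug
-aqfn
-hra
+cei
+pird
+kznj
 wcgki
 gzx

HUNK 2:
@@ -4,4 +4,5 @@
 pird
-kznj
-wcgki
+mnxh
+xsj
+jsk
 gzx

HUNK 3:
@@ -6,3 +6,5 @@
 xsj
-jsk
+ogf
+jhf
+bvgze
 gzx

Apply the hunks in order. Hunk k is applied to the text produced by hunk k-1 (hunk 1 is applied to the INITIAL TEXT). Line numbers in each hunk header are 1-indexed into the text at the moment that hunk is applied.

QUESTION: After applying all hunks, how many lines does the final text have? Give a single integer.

Hunk 1: at line 1 remove [wcbug,aqfn,hra] add [cei,pird,kznj] -> 7 lines: jpga ues cei pird kznj wcgki gzx
Hunk 2: at line 4 remove [kznj,wcgki] add [mnxh,xsj,jsk] -> 8 lines: jpga ues cei pird mnxh xsj jsk gzx
Hunk 3: at line 6 remove [jsk] add [ogf,jhf,bvgze] -> 10 lines: jpga ues cei pird mnxh xsj ogf jhf bvgze gzx
Final line count: 10

Answer: 10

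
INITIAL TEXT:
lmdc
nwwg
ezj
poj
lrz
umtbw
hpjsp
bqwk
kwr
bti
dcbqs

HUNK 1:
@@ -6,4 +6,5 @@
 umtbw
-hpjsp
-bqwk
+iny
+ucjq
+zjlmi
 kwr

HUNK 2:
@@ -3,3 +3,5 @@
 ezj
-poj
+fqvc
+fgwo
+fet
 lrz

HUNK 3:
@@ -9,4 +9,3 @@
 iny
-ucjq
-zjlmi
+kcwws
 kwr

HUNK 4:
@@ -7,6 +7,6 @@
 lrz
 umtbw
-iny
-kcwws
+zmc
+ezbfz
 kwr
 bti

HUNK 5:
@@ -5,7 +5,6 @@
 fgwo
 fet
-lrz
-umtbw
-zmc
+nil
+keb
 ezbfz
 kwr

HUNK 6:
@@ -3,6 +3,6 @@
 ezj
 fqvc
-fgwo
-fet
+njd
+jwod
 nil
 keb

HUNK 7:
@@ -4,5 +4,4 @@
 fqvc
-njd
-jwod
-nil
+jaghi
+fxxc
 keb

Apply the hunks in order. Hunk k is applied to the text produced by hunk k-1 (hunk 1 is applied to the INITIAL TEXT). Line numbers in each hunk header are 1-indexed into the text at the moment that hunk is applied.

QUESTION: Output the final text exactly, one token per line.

Hunk 1: at line 6 remove [hpjsp,bqwk] add [iny,ucjq,zjlmi] -> 12 lines: lmdc nwwg ezj poj lrz umtbw iny ucjq zjlmi kwr bti dcbqs
Hunk 2: at line 3 remove [poj] add [fqvc,fgwo,fet] -> 14 lines: lmdc nwwg ezj fqvc fgwo fet lrz umtbw iny ucjq zjlmi kwr bti dcbqs
Hunk 3: at line 9 remove [ucjq,zjlmi] add [kcwws] -> 13 lines: lmdc nwwg ezj fqvc fgwo fet lrz umtbw iny kcwws kwr bti dcbqs
Hunk 4: at line 7 remove [iny,kcwws] add [zmc,ezbfz] -> 13 lines: lmdc nwwg ezj fqvc fgwo fet lrz umtbw zmc ezbfz kwr bti dcbqs
Hunk 5: at line 5 remove [lrz,umtbw,zmc] add [nil,keb] -> 12 lines: lmdc nwwg ezj fqvc fgwo fet nil keb ezbfz kwr bti dcbqs
Hunk 6: at line 3 remove [fgwo,fet] add [njd,jwod] -> 12 lines: lmdc nwwg ezj fqvc njd jwod nil keb ezbfz kwr bti dcbqs
Hunk 7: at line 4 remove [njd,jwod,nil] add [jaghi,fxxc] -> 11 lines: lmdc nwwg ezj fqvc jaghi fxxc keb ezbfz kwr bti dcbqs

Answer: lmdc
nwwg
ezj
fqvc
jaghi
fxxc
keb
ezbfz
kwr
bti
dcbqs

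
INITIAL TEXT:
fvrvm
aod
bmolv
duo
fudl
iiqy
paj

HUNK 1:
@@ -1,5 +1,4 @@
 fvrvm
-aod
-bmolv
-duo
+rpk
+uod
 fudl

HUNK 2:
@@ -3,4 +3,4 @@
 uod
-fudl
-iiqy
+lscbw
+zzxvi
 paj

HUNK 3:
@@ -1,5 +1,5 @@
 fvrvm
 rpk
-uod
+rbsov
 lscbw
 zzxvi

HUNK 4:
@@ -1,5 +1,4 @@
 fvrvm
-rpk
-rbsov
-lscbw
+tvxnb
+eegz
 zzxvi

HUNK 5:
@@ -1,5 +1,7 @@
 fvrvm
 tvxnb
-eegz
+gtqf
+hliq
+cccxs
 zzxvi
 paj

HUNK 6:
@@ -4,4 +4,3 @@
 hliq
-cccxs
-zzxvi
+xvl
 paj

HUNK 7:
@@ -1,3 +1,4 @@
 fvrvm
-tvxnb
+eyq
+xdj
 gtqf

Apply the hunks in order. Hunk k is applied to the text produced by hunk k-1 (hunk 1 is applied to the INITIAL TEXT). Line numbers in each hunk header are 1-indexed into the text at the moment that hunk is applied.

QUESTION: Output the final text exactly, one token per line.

Hunk 1: at line 1 remove [aod,bmolv,duo] add [rpk,uod] -> 6 lines: fvrvm rpk uod fudl iiqy paj
Hunk 2: at line 3 remove [fudl,iiqy] add [lscbw,zzxvi] -> 6 lines: fvrvm rpk uod lscbw zzxvi paj
Hunk 3: at line 1 remove [uod] add [rbsov] -> 6 lines: fvrvm rpk rbsov lscbw zzxvi paj
Hunk 4: at line 1 remove [rpk,rbsov,lscbw] add [tvxnb,eegz] -> 5 lines: fvrvm tvxnb eegz zzxvi paj
Hunk 5: at line 1 remove [eegz] add [gtqf,hliq,cccxs] -> 7 lines: fvrvm tvxnb gtqf hliq cccxs zzxvi paj
Hunk 6: at line 4 remove [cccxs,zzxvi] add [xvl] -> 6 lines: fvrvm tvxnb gtqf hliq xvl paj
Hunk 7: at line 1 remove [tvxnb] add [eyq,xdj] -> 7 lines: fvrvm eyq xdj gtqf hliq xvl paj

Answer: fvrvm
eyq
xdj
gtqf
hliq
xvl
paj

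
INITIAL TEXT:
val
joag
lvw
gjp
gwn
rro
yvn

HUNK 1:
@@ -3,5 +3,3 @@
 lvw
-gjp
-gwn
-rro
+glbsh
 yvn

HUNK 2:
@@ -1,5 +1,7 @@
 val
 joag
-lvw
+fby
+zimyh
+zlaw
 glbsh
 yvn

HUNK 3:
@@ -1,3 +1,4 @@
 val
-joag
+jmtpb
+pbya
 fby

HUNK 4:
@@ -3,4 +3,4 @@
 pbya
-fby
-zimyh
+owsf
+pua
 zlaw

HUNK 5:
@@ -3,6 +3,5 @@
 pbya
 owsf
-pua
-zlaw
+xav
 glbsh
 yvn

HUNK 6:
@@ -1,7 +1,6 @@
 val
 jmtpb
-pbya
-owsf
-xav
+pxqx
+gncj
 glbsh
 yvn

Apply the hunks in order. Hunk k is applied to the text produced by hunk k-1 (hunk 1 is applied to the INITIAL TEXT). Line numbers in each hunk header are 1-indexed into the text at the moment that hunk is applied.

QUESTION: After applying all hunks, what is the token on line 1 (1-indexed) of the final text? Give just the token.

Hunk 1: at line 3 remove [gjp,gwn,rro] add [glbsh] -> 5 lines: val joag lvw glbsh yvn
Hunk 2: at line 1 remove [lvw] add [fby,zimyh,zlaw] -> 7 lines: val joag fby zimyh zlaw glbsh yvn
Hunk 3: at line 1 remove [joag] add [jmtpb,pbya] -> 8 lines: val jmtpb pbya fby zimyh zlaw glbsh yvn
Hunk 4: at line 3 remove [fby,zimyh] add [owsf,pua] -> 8 lines: val jmtpb pbya owsf pua zlaw glbsh yvn
Hunk 5: at line 3 remove [pua,zlaw] add [xav] -> 7 lines: val jmtpb pbya owsf xav glbsh yvn
Hunk 6: at line 1 remove [pbya,owsf,xav] add [pxqx,gncj] -> 6 lines: val jmtpb pxqx gncj glbsh yvn
Final line 1: val

Answer: val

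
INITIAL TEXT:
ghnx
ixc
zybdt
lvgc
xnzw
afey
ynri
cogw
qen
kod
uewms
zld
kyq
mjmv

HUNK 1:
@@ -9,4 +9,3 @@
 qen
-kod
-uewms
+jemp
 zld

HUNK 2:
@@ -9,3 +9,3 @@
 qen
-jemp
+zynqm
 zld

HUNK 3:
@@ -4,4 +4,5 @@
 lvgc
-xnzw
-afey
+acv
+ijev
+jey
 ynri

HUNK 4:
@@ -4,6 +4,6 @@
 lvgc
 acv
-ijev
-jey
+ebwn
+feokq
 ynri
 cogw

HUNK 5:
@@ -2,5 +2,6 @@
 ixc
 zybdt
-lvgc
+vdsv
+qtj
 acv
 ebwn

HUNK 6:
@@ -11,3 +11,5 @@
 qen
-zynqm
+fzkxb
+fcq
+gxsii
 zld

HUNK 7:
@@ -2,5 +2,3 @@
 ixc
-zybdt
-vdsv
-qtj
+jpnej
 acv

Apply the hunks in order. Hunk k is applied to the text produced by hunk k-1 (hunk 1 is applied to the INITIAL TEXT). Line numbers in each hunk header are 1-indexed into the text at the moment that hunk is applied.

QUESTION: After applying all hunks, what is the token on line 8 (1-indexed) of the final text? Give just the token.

Answer: cogw

Derivation:
Hunk 1: at line 9 remove [kod,uewms] add [jemp] -> 13 lines: ghnx ixc zybdt lvgc xnzw afey ynri cogw qen jemp zld kyq mjmv
Hunk 2: at line 9 remove [jemp] add [zynqm] -> 13 lines: ghnx ixc zybdt lvgc xnzw afey ynri cogw qen zynqm zld kyq mjmv
Hunk 3: at line 4 remove [xnzw,afey] add [acv,ijev,jey] -> 14 lines: ghnx ixc zybdt lvgc acv ijev jey ynri cogw qen zynqm zld kyq mjmv
Hunk 4: at line 4 remove [ijev,jey] add [ebwn,feokq] -> 14 lines: ghnx ixc zybdt lvgc acv ebwn feokq ynri cogw qen zynqm zld kyq mjmv
Hunk 5: at line 2 remove [lvgc] add [vdsv,qtj] -> 15 lines: ghnx ixc zybdt vdsv qtj acv ebwn feokq ynri cogw qen zynqm zld kyq mjmv
Hunk 6: at line 11 remove [zynqm] add [fzkxb,fcq,gxsii] -> 17 lines: ghnx ixc zybdt vdsv qtj acv ebwn feokq ynri cogw qen fzkxb fcq gxsii zld kyq mjmv
Hunk 7: at line 2 remove [zybdt,vdsv,qtj] add [jpnej] -> 15 lines: ghnx ixc jpnej acv ebwn feokq ynri cogw qen fzkxb fcq gxsii zld kyq mjmv
Final line 8: cogw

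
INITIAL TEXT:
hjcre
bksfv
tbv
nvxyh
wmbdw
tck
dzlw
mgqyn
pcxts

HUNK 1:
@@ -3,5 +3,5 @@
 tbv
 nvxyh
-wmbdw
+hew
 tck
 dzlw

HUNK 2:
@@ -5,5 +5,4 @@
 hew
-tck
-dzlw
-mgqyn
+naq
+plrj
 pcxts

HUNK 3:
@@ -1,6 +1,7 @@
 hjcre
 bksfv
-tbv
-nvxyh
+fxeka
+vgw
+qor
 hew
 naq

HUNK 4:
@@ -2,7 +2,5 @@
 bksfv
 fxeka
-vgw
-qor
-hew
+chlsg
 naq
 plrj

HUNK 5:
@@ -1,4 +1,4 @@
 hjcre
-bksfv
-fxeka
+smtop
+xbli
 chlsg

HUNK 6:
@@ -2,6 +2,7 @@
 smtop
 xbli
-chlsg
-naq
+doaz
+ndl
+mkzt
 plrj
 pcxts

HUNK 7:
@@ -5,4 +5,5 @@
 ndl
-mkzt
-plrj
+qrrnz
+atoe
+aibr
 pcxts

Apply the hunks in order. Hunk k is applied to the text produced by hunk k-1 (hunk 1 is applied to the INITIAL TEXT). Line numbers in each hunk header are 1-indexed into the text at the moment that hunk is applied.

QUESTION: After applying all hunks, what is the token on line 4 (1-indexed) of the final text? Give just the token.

Hunk 1: at line 3 remove [wmbdw] add [hew] -> 9 lines: hjcre bksfv tbv nvxyh hew tck dzlw mgqyn pcxts
Hunk 2: at line 5 remove [tck,dzlw,mgqyn] add [naq,plrj] -> 8 lines: hjcre bksfv tbv nvxyh hew naq plrj pcxts
Hunk 3: at line 1 remove [tbv,nvxyh] add [fxeka,vgw,qor] -> 9 lines: hjcre bksfv fxeka vgw qor hew naq plrj pcxts
Hunk 4: at line 2 remove [vgw,qor,hew] add [chlsg] -> 7 lines: hjcre bksfv fxeka chlsg naq plrj pcxts
Hunk 5: at line 1 remove [bksfv,fxeka] add [smtop,xbli] -> 7 lines: hjcre smtop xbli chlsg naq plrj pcxts
Hunk 6: at line 2 remove [chlsg,naq] add [doaz,ndl,mkzt] -> 8 lines: hjcre smtop xbli doaz ndl mkzt plrj pcxts
Hunk 7: at line 5 remove [mkzt,plrj] add [qrrnz,atoe,aibr] -> 9 lines: hjcre smtop xbli doaz ndl qrrnz atoe aibr pcxts
Final line 4: doaz

Answer: doaz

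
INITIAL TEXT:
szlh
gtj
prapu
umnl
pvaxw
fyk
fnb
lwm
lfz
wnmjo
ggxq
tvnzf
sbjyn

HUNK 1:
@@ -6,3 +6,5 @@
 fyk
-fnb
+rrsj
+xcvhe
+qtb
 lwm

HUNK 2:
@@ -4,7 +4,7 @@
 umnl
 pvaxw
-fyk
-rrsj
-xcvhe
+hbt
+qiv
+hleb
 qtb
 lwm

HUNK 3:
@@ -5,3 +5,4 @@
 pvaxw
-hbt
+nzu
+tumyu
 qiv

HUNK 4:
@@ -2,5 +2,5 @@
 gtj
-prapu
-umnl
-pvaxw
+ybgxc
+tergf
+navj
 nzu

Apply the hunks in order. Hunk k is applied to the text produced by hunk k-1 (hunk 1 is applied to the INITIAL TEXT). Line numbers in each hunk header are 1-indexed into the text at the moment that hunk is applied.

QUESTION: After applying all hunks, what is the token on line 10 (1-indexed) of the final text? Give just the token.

Hunk 1: at line 6 remove [fnb] add [rrsj,xcvhe,qtb] -> 15 lines: szlh gtj prapu umnl pvaxw fyk rrsj xcvhe qtb lwm lfz wnmjo ggxq tvnzf sbjyn
Hunk 2: at line 4 remove [fyk,rrsj,xcvhe] add [hbt,qiv,hleb] -> 15 lines: szlh gtj prapu umnl pvaxw hbt qiv hleb qtb lwm lfz wnmjo ggxq tvnzf sbjyn
Hunk 3: at line 5 remove [hbt] add [nzu,tumyu] -> 16 lines: szlh gtj prapu umnl pvaxw nzu tumyu qiv hleb qtb lwm lfz wnmjo ggxq tvnzf sbjyn
Hunk 4: at line 2 remove [prapu,umnl,pvaxw] add [ybgxc,tergf,navj] -> 16 lines: szlh gtj ybgxc tergf navj nzu tumyu qiv hleb qtb lwm lfz wnmjo ggxq tvnzf sbjyn
Final line 10: qtb

Answer: qtb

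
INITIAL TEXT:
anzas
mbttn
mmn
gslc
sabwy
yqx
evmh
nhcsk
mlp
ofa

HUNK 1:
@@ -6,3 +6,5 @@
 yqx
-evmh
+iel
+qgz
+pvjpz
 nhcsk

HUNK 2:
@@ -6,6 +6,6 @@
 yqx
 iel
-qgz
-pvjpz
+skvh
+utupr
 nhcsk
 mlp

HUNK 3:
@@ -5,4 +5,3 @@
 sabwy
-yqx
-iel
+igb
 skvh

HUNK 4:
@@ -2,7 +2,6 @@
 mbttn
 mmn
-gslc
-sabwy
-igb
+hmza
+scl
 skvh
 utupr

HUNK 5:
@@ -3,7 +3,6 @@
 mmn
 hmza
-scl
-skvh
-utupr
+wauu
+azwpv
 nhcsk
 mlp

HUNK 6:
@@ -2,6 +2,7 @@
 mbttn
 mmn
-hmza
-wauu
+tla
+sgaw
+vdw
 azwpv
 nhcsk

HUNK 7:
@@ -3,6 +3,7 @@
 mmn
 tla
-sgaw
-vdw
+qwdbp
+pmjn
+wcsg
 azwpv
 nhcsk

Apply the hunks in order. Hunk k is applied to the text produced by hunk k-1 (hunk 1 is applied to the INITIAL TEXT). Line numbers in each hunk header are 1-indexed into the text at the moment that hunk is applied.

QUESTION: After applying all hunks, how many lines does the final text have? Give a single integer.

Answer: 11

Derivation:
Hunk 1: at line 6 remove [evmh] add [iel,qgz,pvjpz] -> 12 lines: anzas mbttn mmn gslc sabwy yqx iel qgz pvjpz nhcsk mlp ofa
Hunk 2: at line 6 remove [qgz,pvjpz] add [skvh,utupr] -> 12 lines: anzas mbttn mmn gslc sabwy yqx iel skvh utupr nhcsk mlp ofa
Hunk 3: at line 5 remove [yqx,iel] add [igb] -> 11 lines: anzas mbttn mmn gslc sabwy igb skvh utupr nhcsk mlp ofa
Hunk 4: at line 2 remove [gslc,sabwy,igb] add [hmza,scl] -> 10 lines: anzas mbttn mmn hmza scl skvh utupr nhcsk mlp ofa
Hunk 5: at line 3 remove [scl,skvh,utupr] add [wauu,azwpv] -> 9 lines: anzas mbttn mmn hmza wauu azwpv nhcsk mlp ofa
Hunk 6: at line 2 remove [hmza,wauu] add [tla,sgaw,vdw] -> 10 lines: anzas mbttn mmn tla sgaw vdw azwpv nhcsk mlp ofa
Hunk 7: at line 3 remove [sgaw,vdw] add [qwdbp,pmjn,wcsg] -> 11 lines: anzas mbttn mmn tla qwdbp pmjn wcsg azwpv nhcsk mlp ofa
Final line count: 11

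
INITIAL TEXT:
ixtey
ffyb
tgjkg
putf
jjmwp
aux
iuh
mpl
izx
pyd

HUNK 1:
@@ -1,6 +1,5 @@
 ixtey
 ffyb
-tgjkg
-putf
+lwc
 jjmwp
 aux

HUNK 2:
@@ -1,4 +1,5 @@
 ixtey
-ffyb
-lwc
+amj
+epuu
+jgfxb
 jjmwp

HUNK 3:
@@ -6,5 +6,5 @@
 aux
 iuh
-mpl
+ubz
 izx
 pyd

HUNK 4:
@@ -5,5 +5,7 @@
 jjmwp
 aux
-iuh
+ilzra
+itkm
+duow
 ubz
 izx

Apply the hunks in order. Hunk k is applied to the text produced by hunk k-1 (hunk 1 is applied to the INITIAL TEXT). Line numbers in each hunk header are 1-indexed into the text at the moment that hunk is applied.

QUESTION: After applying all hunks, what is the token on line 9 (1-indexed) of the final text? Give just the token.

Answer: duow

Derivation:
Hunk 1: at line 1 remove [tgjkg,putf] add [lwc] -> 9 lines: ixtey ffyb lwc jjmwp aux iuh mpl izx pyd
Hunk 2: at line 1 remove [ffyb,lwc] add [amj,epuu,jgfxb] -> 10 lines: ixtey amj epuu jgfxb jjmwp aux iuh mpl izx pyd
Hunk 3: at line 6 remove [mpl] add [ubz] -> 10 lines: ixtey amj epuu jgfxb jjmwp aux iuh ubz izx pyd
Hunk 4: at line 5 remove [iuh] add [ilzra,itkm,duow] -> 12 lines: ixtey amj epuu jgfxb jjmwp aux ilzra itkm duow ubz izx pyd
Final line 9: duow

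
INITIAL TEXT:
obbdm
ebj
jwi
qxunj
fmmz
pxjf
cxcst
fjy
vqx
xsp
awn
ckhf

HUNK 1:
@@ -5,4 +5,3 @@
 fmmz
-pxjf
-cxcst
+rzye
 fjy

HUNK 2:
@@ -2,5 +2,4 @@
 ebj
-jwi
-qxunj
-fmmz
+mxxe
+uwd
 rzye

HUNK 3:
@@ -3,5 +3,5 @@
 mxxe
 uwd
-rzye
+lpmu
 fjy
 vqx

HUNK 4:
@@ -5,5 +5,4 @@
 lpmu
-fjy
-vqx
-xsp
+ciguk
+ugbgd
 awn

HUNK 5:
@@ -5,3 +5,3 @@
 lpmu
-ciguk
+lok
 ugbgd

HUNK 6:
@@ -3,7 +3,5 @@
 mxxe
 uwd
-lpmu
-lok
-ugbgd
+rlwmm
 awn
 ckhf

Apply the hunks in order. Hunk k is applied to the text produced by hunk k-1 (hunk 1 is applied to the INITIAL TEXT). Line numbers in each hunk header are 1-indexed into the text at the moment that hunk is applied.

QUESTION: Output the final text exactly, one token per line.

Answer: obbdm
ebj
mxxe
uwd
rlwmm
awn
ckhf

Derivation:
Hunk 1: at line 5 remove [pxjf,cxcst] add [rzye] -> 11 lines: obbdm ebj jwi qxunj fmmz rzye fjy vqx xsp awn ckhf
Hunk 2: at line 2 remove [jwi,qxunj,fmmz] add [mxxe,uwd] -> 10 lines: obbdm ebj mxxe uwd rzye fjy vqx xsp awn ckhf
Hunk 3: at line 3 remove [rzye] add [lpmu] -> 10 lines: obbdm ebj mxxe uwd lpmu fjy vqx xsp awn ckhf
Hunk 4: at line 5 remove [fjy,vqx,xsp] add [ciguk,ugbgd] -> 9 lines: obbdm ebj mxxe uwd lpmu ciguk ugbgd awn ckhf
Hunk 5: at line 5 remove [ciguk] add [lok] -> 9 lines: obbdm ebj mxxe uwd lpmu lok ugbgd awn ckhf
Hunk 6: at line 3 remove [lpmu,lok,ugbgd] add [rlwmm] -> 7 lines: obbdm ebj mxxe uwd rlwmm awn ckhf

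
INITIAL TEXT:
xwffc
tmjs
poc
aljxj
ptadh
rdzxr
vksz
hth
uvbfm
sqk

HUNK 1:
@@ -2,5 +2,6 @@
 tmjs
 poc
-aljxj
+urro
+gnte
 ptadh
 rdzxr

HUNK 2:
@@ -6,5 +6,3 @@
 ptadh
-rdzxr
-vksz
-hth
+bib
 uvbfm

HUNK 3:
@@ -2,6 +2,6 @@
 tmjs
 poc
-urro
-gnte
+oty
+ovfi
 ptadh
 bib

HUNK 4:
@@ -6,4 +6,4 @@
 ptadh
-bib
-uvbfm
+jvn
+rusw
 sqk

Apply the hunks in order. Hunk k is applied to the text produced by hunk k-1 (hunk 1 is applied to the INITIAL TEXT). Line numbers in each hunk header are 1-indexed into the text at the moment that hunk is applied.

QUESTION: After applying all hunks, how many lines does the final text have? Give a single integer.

Hunk 1: at line 2 remove [aljxj] add [urro,gnte] -> 11 lines: xwffc tmjs poc urro gnte ptadh rdzxr vksz hth uvbfm sqk
Hunk 2: at line 6 remove [rdzxr,vksz,hth] add [bib] -> 9 lines: xwffc tmjs poc urro gnte ptadh bib uvbfm sqk
Hunk 3: at line 2 remove [urro,gnte] add [oty,ovfi] -> 9 lines: xwffc tmjs poc oty ovfi ptadh bib uvbfm sqk
Hunk 4: at line 6 remove [bib,uvbfm] add [jvn,rusw] -> 9 lines: xwffc tmjs poc oty ovfi ptadh jvn rusw sqk
Final line count: 9

Answer: 9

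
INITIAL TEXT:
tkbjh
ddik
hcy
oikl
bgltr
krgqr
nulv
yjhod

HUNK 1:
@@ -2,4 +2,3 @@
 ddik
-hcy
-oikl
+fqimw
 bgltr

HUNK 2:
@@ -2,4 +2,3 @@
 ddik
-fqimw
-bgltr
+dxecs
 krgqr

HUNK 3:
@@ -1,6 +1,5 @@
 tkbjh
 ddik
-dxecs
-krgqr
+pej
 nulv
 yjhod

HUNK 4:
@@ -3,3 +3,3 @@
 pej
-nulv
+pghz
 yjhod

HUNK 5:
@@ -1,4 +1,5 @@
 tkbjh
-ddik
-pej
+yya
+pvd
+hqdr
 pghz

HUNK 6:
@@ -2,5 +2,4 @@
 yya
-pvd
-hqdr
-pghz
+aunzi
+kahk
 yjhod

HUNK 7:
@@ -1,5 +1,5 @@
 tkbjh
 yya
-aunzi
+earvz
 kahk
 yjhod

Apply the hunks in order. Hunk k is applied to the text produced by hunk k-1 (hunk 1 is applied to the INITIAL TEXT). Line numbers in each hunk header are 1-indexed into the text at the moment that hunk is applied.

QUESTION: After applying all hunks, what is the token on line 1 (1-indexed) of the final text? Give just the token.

Answer: tkbjh

Derivation:
Hunk 1: at line 2 remove [hcy,oikl] add [fqimw] -> 7 lines: tkbjh ddik fqimw bgltr krgqr nulv yjhod
Hunk 2: at line 2 remove [fqimw,bgltr] add [dxecs] -> 6 lines: tkbjh ddik dxecs krgqr nulv yjhod
Hunk 3: at line 1 remove [dxecs,krgqr] add [pej] -> 5 lines: tkbjh ddik pej nulv yjhod
Hunk 4: at line 3 remove [nulv] add [pghz] -> 5 lines: tkbjh ddik pej pghz yjhod
Hunk 5: at line 1 remove [ddik,pej] add [yya,pvd,hqdr] -> 6 lines: tkbjh yya pvd hqdr pghz yjhod
Hunk 6: at line 2 remove [pvd,hqdr,pghz] add [aunzi,kahk] -> 5 lines: tkbjh yya aunzi kahk yjhod
Hunk 7: at line 1 remove [aunzi] add [earvz] -> 5 lines: tkbjh yya earvz kahk yjhod
Final line 1: tkbjh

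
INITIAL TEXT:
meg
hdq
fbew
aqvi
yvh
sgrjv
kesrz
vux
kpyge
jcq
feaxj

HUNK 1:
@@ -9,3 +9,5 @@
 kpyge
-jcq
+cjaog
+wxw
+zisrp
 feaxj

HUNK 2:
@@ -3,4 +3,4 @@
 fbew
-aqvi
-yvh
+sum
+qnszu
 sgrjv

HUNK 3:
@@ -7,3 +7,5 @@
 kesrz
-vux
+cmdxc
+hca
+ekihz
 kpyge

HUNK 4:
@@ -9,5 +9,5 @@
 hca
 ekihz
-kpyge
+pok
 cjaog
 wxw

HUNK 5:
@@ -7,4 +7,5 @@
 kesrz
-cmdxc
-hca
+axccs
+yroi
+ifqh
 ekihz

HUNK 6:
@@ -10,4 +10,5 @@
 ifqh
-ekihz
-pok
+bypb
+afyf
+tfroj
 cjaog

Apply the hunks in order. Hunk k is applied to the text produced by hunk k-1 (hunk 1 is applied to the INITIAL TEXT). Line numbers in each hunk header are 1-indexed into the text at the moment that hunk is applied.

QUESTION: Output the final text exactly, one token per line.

Answer: meg
hdq
fbew
sum
qnszu
sgrjv
kesrz
axccs
yroi
ifqh
bypb
afyf
tfroj
cjaog
wxw
zisrp
feaxj

Derivation:
Hunk 1: at line 9 remove [jcq] add [cjaog,wxw,zisrp] -> 13 lines: meg hdq fbew aqvi yvh sgrjv kesrz vux kpyge cjaog wxw zisrp feaxj
Hunk 2: at line 3 remove [aqvi,yvh] add [sum,qnszu] -> 13 lines: meg hdq fbew sum qnszu sgrjv kesrz vux kpyge cjaog wxw zisrp feaxj
Hunk 3: at line 7 remove [vux] add [cmdxc,hca,ekihz] -> 15 lines: meg hdq fbew sum qnszu sgrjv kesrz cmdxc hca ekihz kpyge cjaog wxw zisrp feaxj
Hunk 4: at line 9 remove [kpyge] add [pok] -> 15 lines: meg hdq fbew sum qnszu sgrjv kesrz cmdxc hca ekihz pok cjaog wxw zisrp feaxj
Hunk 5: at line 7 remove [cmdxc,hca] add [axccs,yroi,ifqh] -> 16 lines: meg hdq fbew sum qnszu sgrjv kesrz axccs yroi ifqh ekihz pok cjaog wxw zisrp feaxj
Hunk 6: at line 10 remove [ekihz,pok] add [bypb,afyf,tfroj] -> 17 lines: meg hdq fbew sum qnszu sgrjv kesrz axccs yroi ifqh bypb afyf tfroj cjaog wxw zisrp feaxj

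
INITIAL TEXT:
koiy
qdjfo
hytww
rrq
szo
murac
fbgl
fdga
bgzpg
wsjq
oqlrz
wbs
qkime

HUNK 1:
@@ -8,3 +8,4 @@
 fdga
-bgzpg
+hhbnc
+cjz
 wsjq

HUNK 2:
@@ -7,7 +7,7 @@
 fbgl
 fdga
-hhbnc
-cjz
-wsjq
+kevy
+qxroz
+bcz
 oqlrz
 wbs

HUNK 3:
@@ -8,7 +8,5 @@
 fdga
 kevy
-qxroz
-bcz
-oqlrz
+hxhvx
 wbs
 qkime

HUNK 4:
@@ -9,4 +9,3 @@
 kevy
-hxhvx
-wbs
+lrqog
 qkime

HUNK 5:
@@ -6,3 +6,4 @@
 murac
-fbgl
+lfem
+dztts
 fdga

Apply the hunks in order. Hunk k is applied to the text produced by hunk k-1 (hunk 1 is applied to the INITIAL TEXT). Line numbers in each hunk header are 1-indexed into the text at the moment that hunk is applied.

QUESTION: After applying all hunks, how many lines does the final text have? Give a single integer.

Answer: 12

Derivation:
Hunk 1: at line 8 remove [bgzpg] add [hhbnc,cjz] -> 14 lines: koiy qdjfo hytww rrq szo murac fbgl fdga hhbnc cjz wsjq oqlrz wbs qkime
Hunk 2: at line 7 remove [hhbnc,cjz,wsjq] add [kevy,qxroz,bcz] -> 14 lines: koiy qdjfo hytww rrq szo murac fbgl fdga kevy qxroz bcz oqlrz wbs qkime
Hunk 3: at line 8 remove [qxroz,bcz,oqlrz] add [hxhvx] -> 12 lines: koiy qdjfo hytww rrq szo murac fbgl fdga kevy hxhvx wbs qkime
Hunk 4: at line 9 remove [hxhvx,wbs] add [lrqog] -> 11 lines: koiy qdjfo hytww rrq szo murac fbgl fdga kevy lrqog qkime
Hunk 5: at line 6 remove [fbgl] add [lfem,dztts] -> 12 lines: koiy qdjfo hytww rrq szo murac lfem dztts fdga kevy lrqog qkime
Final line count: 12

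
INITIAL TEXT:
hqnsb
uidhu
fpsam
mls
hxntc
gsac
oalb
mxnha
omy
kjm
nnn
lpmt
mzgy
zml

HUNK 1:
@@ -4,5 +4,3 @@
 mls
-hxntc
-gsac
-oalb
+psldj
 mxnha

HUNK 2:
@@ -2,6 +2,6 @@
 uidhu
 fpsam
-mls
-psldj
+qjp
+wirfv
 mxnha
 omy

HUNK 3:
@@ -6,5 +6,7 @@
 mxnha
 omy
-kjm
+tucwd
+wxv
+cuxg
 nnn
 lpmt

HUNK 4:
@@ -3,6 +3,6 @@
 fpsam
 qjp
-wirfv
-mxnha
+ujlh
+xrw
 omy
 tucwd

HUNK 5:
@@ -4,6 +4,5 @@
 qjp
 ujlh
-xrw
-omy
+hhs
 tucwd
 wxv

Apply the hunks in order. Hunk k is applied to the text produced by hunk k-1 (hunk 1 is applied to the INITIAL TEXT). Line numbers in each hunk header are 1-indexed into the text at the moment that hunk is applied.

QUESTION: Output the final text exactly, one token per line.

Answer: hqnsb
uidhu
fpsam
qjp
ujlh
hhs
tucwd
wxv
cuxg
nnn
lpmt
mzgy
zml

Derivation:
Hunk 1: at line 4 remove [hxntc,gsac,oalb] add [psldj] -> 12 lines: hqnsb uidhu fpsam mls psldj mxnha omy kjm nnn lpmt mzgy zml
Hunk 2: at line 2 remove [mls,psldj] add [qjp,wirfv] -> 12 lines: hqnsb uidhu fpsam qjp wirfv mxnha omy kjm nnn lpmt mzgy zml
Hunk 3: at line 6 remove [kjm] add [tucwd,wxv,cuxg] -> 14 lines: hqnsb uidhu fpsam qjp wirfv mxnha omy tucwd wxv cuxg nnn lpmt mzgy zml
Hunk 4: at line 3 remove [wirfv,mxnha] add [ujlh,xrw] -> 14 lines: hqnsb uidhu fpsam qjp ujlh xrw omy tucwd wxv cuxg nnn lpmt mzgy zml
Hunk 5: at line 4 remove [xrw,omy] add [hhs] -> 13 lines: hqnsb uidhu fpsam qjp ujlh hhs tucwd wxv cuxg nnn lpmt mzgy zml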